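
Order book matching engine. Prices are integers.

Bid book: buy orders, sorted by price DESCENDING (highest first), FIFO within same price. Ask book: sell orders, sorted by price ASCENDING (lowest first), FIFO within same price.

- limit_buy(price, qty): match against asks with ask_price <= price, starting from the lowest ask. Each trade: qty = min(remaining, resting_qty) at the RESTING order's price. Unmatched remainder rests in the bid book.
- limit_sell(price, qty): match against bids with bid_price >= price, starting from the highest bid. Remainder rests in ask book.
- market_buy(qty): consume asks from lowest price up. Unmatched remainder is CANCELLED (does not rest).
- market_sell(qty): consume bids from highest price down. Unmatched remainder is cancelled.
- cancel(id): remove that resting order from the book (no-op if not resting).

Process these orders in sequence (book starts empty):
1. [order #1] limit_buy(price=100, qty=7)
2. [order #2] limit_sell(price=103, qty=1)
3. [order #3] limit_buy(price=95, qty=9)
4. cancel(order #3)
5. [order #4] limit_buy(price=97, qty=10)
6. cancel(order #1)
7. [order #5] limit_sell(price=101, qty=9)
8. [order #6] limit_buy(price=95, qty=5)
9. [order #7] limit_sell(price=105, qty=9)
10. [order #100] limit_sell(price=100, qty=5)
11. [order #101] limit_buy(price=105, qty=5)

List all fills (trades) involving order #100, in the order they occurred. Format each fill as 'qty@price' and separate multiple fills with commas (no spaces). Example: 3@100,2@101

Answer: 5@100

Derivation:
After op 1 [order #1] limit_buy(price=100, qty=7): fills=none; bids=[#1:7@100] asks=[-]
After op 2 [order #2] limit_sell(price=103, qty=1): fills=none; bids=[#1:7@100] asks=[#2:1@103]
After op 3 [order #3] limit_buy(price=95, qty=9): fills=none; bids=[#1:7@100 #3:9@95] asks=[#2:1@103]
After op 4 cancel(order #3): fills=none; bids=[#1:7@100] asks=[#2:1@103]
After op 5 [order #4] limit_buy(price=97, qty=10): fills=none; bids=[#1:7@100 #4:10@97] asks=[#2:1@103]
After op 6 cancel(order #1): fills=none; bids=[#4:10@97] asks=[#2:1@103]
After op 7 [order #5] limit_sell(price=101, qty=9): fills=none; bids=[#4:10@97] asks=[#5:9@101 #2:1@103]
After op 8 [order #6] limit_buy(price=95, qty=5): fills=none; bids=[#4:10@97 #6:5@95] asks=[#5:9@101 #2:1@103]
After op 9 [order #7] limit_sell(price=105, qty=9): fills=none; bids=[#4:10@97 #6:5@95] asks=[#5:9@101 #2:1@103 #7:9@105]
After op 10 [order #100] limit_sell(price=100, qty=5): fills=none; bids=[#4:10@97 #6:5@95] asks=[#100:5@100 #5:9@101 #2:1@103 #7:9@105]
After op 11 [order #101] limit_buy(price=105, qty=5): fills=#101x#100:5@100; bids=[#4:10@97 #6:5@95] asks=[#5:9@101 #2:1@103 #7:9@105]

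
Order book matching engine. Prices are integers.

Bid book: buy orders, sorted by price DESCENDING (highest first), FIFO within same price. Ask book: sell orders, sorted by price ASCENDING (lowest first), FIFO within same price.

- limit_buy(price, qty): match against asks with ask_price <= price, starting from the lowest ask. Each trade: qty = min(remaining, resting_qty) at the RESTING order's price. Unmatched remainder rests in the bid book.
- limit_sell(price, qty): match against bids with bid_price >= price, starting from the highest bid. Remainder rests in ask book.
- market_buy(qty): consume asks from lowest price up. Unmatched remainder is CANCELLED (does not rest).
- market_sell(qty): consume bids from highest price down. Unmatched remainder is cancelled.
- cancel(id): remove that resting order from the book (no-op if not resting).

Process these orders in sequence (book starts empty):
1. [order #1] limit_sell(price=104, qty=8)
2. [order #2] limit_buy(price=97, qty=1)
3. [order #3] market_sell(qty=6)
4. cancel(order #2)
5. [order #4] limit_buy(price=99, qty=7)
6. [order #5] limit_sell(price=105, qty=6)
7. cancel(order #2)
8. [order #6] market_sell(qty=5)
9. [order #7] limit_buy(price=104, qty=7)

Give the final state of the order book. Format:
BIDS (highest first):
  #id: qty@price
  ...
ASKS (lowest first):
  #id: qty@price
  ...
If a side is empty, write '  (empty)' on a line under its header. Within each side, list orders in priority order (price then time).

Answer: BIDS (highest first):
  #4: 2@99
ASKS (lowest first):
  #1: 1@104
  #5: 6@105

Derivation:
After op 1 [order #1] limit_sell(price=104, qty=8): fills=none; bids=[-] asks=[#1:8@104]
After op 2 [order #2] limit_buy(price=97, qty=1): fills=none; bids=[#2:1@97] asks=[#1:8@104]
After op 3 [order #3] market_sell(qty=6): fills=#2x#3:1@97; bids=[-] asks=[#1:8@104]
After op 4 cancel(order #2): fills=none; bids=[-] asks=[#1:8@104]
After op 5 [order #4] limit_buy(price=99, qty=7): fills=none; bids=[#4:7@99] asks=[#1:8@104]
After op 6 [order #5] limit_sell(price=105, qty=6): fills=none; bids=[#4:7@99] asks=[#1:8@104 #5:6@105]
After op 7 cancel(order #2): fills=none; bids=[#4:7@99] asks=[#1:8@104 #5:6@105]
After op 8 [order #6] market_sell(qty=5): fills=#4x#6:5@99; bids=[#4:2@99] asks=[#1:8@104 #5:6@105]
After op 9 [order #7] limit_buy(price=104, qty=7): fills=#7x#1:7@104; bids=[#4:2@99] asks=[#1:1@104 #5:6@105]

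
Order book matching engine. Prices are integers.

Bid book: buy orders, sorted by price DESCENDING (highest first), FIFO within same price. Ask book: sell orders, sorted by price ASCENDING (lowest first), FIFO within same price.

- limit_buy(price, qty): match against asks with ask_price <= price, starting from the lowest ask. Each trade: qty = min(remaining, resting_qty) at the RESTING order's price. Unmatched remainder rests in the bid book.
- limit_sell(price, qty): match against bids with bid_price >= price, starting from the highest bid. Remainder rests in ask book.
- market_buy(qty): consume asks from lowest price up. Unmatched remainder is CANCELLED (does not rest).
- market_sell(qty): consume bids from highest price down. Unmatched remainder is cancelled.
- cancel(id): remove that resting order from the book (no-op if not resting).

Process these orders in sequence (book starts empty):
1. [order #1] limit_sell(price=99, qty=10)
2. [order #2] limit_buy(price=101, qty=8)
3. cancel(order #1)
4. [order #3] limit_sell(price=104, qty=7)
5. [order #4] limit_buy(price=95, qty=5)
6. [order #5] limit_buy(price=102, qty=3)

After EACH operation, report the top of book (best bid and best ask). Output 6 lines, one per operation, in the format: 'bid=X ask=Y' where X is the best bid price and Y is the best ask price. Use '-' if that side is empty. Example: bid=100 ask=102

After op 1 [order #1] limit_sell(price=99, qty=10): fills=none; bids=[-] asks=[#1:10@99]
After op 2 [order #2] limit_buy(price=101, qty=8): fills=#2x#1:8@99; bids=[-] asks=[#1:2@99]
After op 3 cancel(order #1): fills=none; bids=[-] asks=[-]
After op 4 [order #3] limit_sell(price=104, qty=7): fills=none; bids=[-] asks=[#3:7@104]
After op 5 [order #4] limit_buy(price=95, qty=5): fills=none; bids=[#4:5@95] asks=[#3:7@104]
After op 6 [order #5] limit_buy(price=102, qty=3): fills=none; bids=[#5:3@102 #4:5@95] asks=[#3:7@104]

Answer: bid=- ask=99
bid=- ask=99
bid=- ask=-
bid=- ask=104
bid=95 ask=104
bid=102 ask=104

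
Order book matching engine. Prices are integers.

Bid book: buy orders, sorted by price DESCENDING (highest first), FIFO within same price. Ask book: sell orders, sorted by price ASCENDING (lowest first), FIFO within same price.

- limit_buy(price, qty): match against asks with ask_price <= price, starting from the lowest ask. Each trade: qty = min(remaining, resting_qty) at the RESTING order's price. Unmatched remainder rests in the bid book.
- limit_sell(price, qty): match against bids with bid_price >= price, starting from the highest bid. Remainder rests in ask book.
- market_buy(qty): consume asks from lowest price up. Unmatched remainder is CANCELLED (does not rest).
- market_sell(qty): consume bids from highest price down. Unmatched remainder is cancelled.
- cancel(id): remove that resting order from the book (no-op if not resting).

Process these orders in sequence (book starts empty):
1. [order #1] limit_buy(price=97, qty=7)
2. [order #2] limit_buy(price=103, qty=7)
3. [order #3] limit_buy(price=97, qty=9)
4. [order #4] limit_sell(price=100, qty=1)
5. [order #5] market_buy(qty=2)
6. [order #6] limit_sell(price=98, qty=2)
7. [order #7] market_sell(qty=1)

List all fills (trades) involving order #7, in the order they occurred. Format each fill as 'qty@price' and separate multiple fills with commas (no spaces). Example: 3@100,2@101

Answer: 1@103

Derivation:
After op 1 [order #1] limit_buy(price=97, qty=7): fills=none; bids=[#1:7@97] asks=[-]
After op 2 [order #2] limit_buy(price=103, qty=7): fills=none; bids=[#2:7@103 #1:7@97] asks=[-]
After op 3 [order #3] limit_buy(price=97, qty=9): fills=none; bids=[#2:7@103 #1:7@97 #3:9@97] asks=[-]
After op 4 [order #4] limit_sell(price=100, qty=1): fills=#2x#4:1@103; bids=[#2:6@103 #1:7@97 #3:9@97] asks=[-]
After op 5 [order #5] market_buy(qty=2): fills=none; bids=[#2:6@103 #1:7@97 #3:9@97] asks=[-]
After op 6 [order #6] limit_sell(price=98, qty=2): fills=#2x#6:2@103; bids=[#2:4@103 #1:7@97 #3:9@97] asks=[-]
After op 7 [order #7] market_sell(qty=1): fills=#2x#7:1@103; bids=[#2:3@103 #1:7@97 #3:9@97] asks=[-]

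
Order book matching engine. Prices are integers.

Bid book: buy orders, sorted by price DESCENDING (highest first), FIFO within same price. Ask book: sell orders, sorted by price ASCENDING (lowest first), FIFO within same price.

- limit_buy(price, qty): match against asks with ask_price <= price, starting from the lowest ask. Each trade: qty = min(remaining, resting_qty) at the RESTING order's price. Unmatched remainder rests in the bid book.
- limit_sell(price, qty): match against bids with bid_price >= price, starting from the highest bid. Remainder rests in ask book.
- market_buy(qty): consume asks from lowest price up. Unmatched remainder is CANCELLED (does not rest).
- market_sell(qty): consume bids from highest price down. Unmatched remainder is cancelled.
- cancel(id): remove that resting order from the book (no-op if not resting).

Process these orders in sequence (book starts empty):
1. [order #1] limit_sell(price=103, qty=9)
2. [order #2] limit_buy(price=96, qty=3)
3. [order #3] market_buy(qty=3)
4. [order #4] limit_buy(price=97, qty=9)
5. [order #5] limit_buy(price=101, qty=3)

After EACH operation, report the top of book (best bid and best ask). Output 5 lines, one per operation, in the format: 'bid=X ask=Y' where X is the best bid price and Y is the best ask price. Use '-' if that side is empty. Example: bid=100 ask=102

Answer: bid=- ask=103
bid=96 ask=103
bid=96 ask=103
bid=97 ask=103
bid=101 ask=103

Derivation:
After op 1 [order #1] limit_sell(price=103, qty=9): fills=none; bids=[-] asks=[#1:9@103]
After op 2 [order #2] limit_buy(price=96, qty=3): fills=none; bids=[#2:3@96] asks=[#1:9@103]
After op 3 [order #3] market_buy(qty=3): fills=#3x#1:3@103; bids=[#2:3@96] asks=[#1:6@103]
After op 4 [order #4] limit_buy(price=97, qty=9): fills=none; bids=[#4:9@97 #2:3@96] asks=[#1:6@103]
After op 5 [order #5] limit_buy(price=101, qty=3): fills=none; bids=[#5:3@101 #4:9@97 #2:3@96] asks=[#1:6@103]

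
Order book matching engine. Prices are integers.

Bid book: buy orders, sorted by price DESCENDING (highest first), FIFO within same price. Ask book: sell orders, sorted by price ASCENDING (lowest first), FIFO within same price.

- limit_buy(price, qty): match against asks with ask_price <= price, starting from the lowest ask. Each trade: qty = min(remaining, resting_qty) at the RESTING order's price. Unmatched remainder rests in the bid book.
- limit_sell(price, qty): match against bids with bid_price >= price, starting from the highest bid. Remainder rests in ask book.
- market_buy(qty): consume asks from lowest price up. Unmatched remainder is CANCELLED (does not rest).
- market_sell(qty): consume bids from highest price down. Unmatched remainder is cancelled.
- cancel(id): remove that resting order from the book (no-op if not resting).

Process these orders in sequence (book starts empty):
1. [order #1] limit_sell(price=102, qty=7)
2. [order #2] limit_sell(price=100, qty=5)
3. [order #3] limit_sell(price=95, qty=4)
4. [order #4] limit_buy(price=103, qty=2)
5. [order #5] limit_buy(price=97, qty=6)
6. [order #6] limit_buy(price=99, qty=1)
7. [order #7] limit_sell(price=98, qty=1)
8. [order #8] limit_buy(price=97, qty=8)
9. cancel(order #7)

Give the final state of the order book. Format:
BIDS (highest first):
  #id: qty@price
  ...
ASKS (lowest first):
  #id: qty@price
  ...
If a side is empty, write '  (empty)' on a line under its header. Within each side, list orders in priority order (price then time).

Answer: BIDS (highest first):
  #5: 4@97
  #8: 8@97
ASKS (lowest first):
  #2: 5@100
  #1: 7@102

Derivation:
After op 1 [order #1] limit_sell(price=102, qty=7): fills=none; bids=[-] asks=[#1:7@102]
After op 2 [order #2] limit_sell(price=100, qty=5): fills=none; bids=[-] asks=[#2:5@100 #1:7@102]
After op 3 [order #3] limit_sell(price=95, qty=4): fills=none; bids=[-] asks=[#3:4@95 #2:5@100 #1:7@102]
After op 4 [order #4] limit_buy(price=103, qty=2): fills=#4x#3:2@95; bids=[-] asks=[#3:2@95 #2:5@100 #1:7@102]
After op 5 [order #5] limit_buy(price=97, qty=6): fills=#5x#3:2@95; bids=[#5:4@97] asks=[#2:5@100 #1:7@102]
After op 6 [order #6] limit_buy(price=99, qty=1): fills=none; bids=[#6:1@99 #5:4@97] asks=[#2:5@100 #1:7@102]
After op 7 [order #7] limit_sell(price=98, qty=1): fills=#6x#7:1@99; bids=[#5:4@97] asks=[#2:5@100 #1:7@102]
After op 8 [order #8] limit_buy(price=97, qty=8): fills=none; bids=[#5:4@97 #8:8@97] asks=[#2:5@100 #1:7@102]
After op 9 cancel(order #7): fills=none; bids=[#5:4@97 #8:8@97] asks=[#2:5@100 #1:7@102]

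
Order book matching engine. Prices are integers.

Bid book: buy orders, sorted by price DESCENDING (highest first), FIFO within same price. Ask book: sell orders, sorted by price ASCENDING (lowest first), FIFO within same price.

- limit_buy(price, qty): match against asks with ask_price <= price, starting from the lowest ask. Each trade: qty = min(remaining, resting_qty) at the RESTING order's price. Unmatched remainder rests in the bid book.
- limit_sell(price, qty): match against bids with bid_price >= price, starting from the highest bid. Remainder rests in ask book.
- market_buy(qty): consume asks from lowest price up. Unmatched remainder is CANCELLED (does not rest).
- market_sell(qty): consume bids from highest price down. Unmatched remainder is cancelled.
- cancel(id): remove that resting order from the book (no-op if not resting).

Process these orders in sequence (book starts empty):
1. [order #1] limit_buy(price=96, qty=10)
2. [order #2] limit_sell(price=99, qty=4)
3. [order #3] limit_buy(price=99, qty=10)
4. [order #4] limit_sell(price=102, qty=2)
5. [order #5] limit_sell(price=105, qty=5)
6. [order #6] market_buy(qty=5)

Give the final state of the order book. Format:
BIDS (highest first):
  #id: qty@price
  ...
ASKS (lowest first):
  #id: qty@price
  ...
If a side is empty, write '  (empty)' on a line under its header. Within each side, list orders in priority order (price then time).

Answer: BIDS (highest first):
  #3: 6@99
  #1: 10@96
ASKS (lowest first):
  #5: 2@105

Derivation:
After op 1 [order #1] limit_buy(price=96, qty=10): fills=none; bids=[#1:10@96] asks=[-]
After op 2 [order #2] limit_sell(price=99, qty=4): fills=none; bids=[#1:10@96] asks=[#2:4@99]
After op 3 [order #3] limit_buy(price=99, qty=10): fills=#3x#2:4@99; bids=[#3:6@99 #1:10@96] asks=[-]
After op 4 [order #4] limit_sell(price=102, qty=2): fills=none; bids=[#3:6@99 #1:10@96] asks=[#4:2@102]
After op 5 [order #5] limit_sell(price=105, qty=5): fills=none; bids=[#3:6@99 #1:10@96] asks=[#4:2@102 #5:5@105]
After op 6 [order #6] market_buy(qty=5): fills=#6x#4:2@102 #6x#5:3@105; bids=[#3:6@99 #1:10@96] asks=[#5:2@105]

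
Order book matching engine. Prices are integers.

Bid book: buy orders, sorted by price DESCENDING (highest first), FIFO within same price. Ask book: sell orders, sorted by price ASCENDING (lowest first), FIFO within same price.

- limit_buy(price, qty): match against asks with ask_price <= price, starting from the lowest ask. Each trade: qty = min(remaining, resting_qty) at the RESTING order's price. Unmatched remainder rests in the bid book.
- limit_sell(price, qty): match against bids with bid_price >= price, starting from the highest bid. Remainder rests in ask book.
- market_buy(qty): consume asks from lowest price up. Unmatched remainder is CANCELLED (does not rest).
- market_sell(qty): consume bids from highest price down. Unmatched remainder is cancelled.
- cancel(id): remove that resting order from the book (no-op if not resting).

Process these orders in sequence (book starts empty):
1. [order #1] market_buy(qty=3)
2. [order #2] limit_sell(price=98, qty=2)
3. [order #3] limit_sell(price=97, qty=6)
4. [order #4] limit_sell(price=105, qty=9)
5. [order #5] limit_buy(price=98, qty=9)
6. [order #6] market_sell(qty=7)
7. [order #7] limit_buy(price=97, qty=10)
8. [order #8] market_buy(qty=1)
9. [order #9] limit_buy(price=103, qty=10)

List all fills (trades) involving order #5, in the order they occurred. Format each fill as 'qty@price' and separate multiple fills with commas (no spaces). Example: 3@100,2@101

Answer: 6@97,2@98,1@98

Derivation:
After op 1 [order #1] market_buy(qty=3): fills=none; bids=[-] asks=[-]
After op 2 [order #2] limit_sell(price=98, qty=2): fills=none; bids=[-] asks=[#2:2@98]
After op 3 [order #3] limit_sell(price=97, qty=6): fills=none; bids=[-] asks=[#3:6@97 #2:2@98]
After op 4 [order #4] limit_sell(price=105, qty=9): fills=none; bids=[-] asks=[#3:6@97 #2:2@98 #4:9@105]
After op 5 [order #5] limit_buy(price=98, qty=9): fills=#5x#3:6@97 #5x#2:2@98; bids=[#5:1@98] asks=[#4:9@105]
After op 6 [order #6] market_sell(qty=7): fills=#5x#6:1@98; bids=[-] asks=[#4:9@105]
After op 7 [order #7] limit_buy(price=97, qty=10): fills=none; bids=[#7:10@97] asks=[#4:9@105]
After op 8 [order #8] market_buy(qty=1): fills=#8x#4:1@105; bids=[#7:10@97] asks=[#4:8@105]
After op 9 [order #9] limit_buy(price=103, qty=10): fills=none; bids=[#9:10@103 #7:10@97] asks=[#4:8@105]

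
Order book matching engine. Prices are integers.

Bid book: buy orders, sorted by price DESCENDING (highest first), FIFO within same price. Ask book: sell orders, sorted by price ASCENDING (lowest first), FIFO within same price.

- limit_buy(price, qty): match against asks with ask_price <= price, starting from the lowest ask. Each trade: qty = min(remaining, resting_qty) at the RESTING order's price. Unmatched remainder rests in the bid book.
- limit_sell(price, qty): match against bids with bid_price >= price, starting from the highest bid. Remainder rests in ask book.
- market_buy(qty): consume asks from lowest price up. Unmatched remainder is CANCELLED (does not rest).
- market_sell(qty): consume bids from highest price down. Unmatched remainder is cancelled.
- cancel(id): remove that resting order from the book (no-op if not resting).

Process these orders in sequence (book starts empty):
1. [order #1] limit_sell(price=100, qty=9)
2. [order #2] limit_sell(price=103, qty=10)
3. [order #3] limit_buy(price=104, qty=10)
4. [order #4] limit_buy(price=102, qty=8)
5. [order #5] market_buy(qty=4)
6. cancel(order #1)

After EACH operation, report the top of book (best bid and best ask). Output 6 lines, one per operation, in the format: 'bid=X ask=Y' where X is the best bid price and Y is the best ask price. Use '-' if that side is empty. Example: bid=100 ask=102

After op 1 [order #1] limit_sell(price=100, qty=9): fills=none; bids=[-] asks=[#1:9@100]
After op 2 [order #2] limit_sell(price=103, qty=10): fills=none; bids=[-] asks=[#1:9@100 #2:10@103]
After op 3 [order #3] limit_buy(price=104, qty=10): fills=#3x#1:9@100 #3x#2:1@103; bids=[-] asks=[#2:9@103]
After op 4 [order #4] limit_buy(price=102, qty=8): fills=none; bids=[#4:8@102] asks=[#2:9@103]
After op 5 [order #5] market_buy(qty=4): fills=#5x#2:4@103; bids=[#4:8@102] asks=[#2:5@103]
After op 6 cancel(order #1): fills=none; bids=[#4:8@102] asks=[#2:5@103]

Answer: bid=- ask=100
bid=- ask=100
bid=- ask=103
bid=102 ask=103
bid=102 ask=103
bid=102 ask=103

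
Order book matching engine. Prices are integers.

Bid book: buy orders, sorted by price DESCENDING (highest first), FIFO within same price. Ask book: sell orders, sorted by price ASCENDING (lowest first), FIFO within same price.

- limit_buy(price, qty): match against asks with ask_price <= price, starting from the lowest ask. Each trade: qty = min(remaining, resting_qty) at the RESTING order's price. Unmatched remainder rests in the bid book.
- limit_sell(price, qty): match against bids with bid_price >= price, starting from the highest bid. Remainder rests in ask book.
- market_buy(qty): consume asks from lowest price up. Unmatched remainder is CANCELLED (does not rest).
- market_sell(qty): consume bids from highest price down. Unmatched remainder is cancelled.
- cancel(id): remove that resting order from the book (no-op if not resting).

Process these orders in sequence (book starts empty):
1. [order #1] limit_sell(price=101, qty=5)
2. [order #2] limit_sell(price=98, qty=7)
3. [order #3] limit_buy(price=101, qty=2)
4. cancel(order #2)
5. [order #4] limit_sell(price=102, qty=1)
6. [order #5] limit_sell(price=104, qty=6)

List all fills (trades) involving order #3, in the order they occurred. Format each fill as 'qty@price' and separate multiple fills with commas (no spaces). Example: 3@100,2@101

After op 1 [order #1] limit_sell(price=101, qty=5): fills=none; bids=[-] asks=[#1:5@101]
After op 2 [order #2] limit_sell(price=98, qty=7): fills=none; bids=[-] asks=[#2:7@98 #1:5@101]
After op 3 [order #3] limit_buy(price=101, qty=2): fills=#3x#2:2@98; bids=[-] asks=[#2:5@98 #1:5@101]
After op 4 cancel(order #2): fills=none; bids=[-] asks=[#1:5@101]
After op 5 [order #4] limit_sell(price=102, qty=1): fills=none; bids=[-] asks=[#1:5@101 #4:1@102]
After op 6 [order #5] limit_sell(price=104, qty=6): fills=none; bids=[-] asks=[#1:5@101 #4:1@102 #5:6@104]

Answer: 2@98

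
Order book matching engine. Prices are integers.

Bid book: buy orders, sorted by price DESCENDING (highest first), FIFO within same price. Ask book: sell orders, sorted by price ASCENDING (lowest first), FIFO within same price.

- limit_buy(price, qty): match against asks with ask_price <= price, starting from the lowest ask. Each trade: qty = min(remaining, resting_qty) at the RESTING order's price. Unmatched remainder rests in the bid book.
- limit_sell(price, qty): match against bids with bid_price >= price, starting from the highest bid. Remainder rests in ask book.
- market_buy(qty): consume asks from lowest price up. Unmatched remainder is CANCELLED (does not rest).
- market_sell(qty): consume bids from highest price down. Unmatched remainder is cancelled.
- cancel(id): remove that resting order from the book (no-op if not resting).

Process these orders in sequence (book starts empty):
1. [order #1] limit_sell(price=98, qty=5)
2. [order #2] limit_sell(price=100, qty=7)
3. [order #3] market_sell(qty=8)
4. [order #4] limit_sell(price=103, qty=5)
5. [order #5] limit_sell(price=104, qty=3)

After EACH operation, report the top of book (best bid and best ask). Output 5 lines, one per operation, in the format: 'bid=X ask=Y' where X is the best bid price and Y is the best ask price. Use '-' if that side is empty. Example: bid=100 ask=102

After op 1 [order #1] limit_sell(price=98, qty=5): fills=none; bids=[-] asks=[#1:5@98]
After op 2 [order #2] limit_sell(price=100, qty=7): fills=none; bids=[-] asks=[#1:5@98 #2:7@100]
After op 3 [order #3] market_sell(qty=8): fills=none; bids=[-] asks=[#1:5@98 #2:7@100]
After op 4 [order #4] limit_sell(price=103, qty=5): fills=none; bids=[-] asks=[#1:5@98 #2:7@100 #4:5@103]
After op 5 [order #5] limit_sell(price=104, qty=3): fills=none; bids=[-] asks=[#1:5@98 #2:7@100 #4:5@103 #5:3@104]

Answer: bid=- ask=98
bid=- ask=98
bid=- ask=98
bid=- ask=98
bid=- ask=98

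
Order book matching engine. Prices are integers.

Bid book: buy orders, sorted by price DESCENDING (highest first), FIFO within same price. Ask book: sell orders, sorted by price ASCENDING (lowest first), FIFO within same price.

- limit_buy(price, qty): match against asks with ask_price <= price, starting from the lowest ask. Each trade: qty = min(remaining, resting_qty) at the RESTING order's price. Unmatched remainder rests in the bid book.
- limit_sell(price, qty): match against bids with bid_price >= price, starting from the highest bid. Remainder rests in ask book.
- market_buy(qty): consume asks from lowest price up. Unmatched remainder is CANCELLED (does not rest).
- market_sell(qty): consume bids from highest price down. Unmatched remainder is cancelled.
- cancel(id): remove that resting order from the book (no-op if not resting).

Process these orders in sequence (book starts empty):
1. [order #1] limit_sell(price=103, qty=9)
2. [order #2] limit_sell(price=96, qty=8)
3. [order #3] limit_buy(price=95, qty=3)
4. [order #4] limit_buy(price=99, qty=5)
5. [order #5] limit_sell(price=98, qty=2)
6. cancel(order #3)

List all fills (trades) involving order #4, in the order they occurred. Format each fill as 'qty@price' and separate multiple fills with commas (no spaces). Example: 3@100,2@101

Answer: 5@96

Derivation:
After op 1 [order #1] limit_sell(price=103, qty=9): fills=none; bids=[-] asks=[#1:9@103]
After op 2 [order #2] limit_sell(price=96, qty=8): fills=none; bids=[-] asks=[#2:8@96 #1:9@103]
After op 3 [order #3] limit_buy(price=95, qty=3): fills=none; bids=[#3:3@95] asks=[#2:8@96 #1:9@103]
After op 4 [order #4] limit_buy(price=99, qty=5): fills=#4x#2:5@96; bids=[#3:3@95] asks=[#2:3@96 #1:9@103]
After op 5 [order #5] limit_sell(price=98, qty=2): fills=none; bids=[#3:3@95] asks=[#2:3@96 #5:2@98 #1:9@103]
After op 6 cancel(order #3): fills=none; bids=[-] asks=[#2:3@96 #5:2@98 #1:9@103]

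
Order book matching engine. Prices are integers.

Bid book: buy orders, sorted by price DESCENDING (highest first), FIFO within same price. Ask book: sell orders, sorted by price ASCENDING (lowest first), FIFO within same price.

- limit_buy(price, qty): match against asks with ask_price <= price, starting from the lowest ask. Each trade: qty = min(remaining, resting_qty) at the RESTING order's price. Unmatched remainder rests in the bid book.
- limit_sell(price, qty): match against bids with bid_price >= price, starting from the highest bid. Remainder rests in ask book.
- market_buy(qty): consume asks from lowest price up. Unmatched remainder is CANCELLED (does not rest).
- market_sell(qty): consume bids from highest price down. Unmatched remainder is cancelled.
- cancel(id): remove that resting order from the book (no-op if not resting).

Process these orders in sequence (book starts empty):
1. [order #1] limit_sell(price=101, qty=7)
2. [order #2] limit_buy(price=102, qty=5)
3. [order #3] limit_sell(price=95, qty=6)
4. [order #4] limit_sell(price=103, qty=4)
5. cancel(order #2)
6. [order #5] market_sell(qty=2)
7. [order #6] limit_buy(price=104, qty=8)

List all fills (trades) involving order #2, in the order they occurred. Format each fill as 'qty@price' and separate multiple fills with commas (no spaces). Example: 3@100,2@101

After op 1 [order #1] limit_sell(price=101, qty=7): fills=none; bids=[-] asks=[#1:7@101]
After op 2 [order #2] limit_buy(price=102, qty=5): fills=#2x#1:5@101; bids=[-] asks=[#1:2@101]
After op 3 [order #3] limit_sell(price=95, qty=6): fills=none; bids=[-] asks=[#3:6@95 #1:2@101]
After op 4 [order #4] limit_sell(price=103, qty=4): fills=none; bids=[-] asks=[#3:6@95 #1:2@101 #4:4@103]
After op 5 cancel(order #2): fills=none; bids=[-] asks=[#3:6@95 #1:2@101 #4:4@103]
After op 6 [order #5] market_sell(qty=2): fills=none; bids=[-] asks=[#3:6@95 #1:2@101 #4:4@103]
After op 7 [order #6] limit_buy(price=104, qty=8): fills=#6x#3:6@95 #6x#1:2@101; bids=[-] asks=[#4:4@103]

Answer: 5@101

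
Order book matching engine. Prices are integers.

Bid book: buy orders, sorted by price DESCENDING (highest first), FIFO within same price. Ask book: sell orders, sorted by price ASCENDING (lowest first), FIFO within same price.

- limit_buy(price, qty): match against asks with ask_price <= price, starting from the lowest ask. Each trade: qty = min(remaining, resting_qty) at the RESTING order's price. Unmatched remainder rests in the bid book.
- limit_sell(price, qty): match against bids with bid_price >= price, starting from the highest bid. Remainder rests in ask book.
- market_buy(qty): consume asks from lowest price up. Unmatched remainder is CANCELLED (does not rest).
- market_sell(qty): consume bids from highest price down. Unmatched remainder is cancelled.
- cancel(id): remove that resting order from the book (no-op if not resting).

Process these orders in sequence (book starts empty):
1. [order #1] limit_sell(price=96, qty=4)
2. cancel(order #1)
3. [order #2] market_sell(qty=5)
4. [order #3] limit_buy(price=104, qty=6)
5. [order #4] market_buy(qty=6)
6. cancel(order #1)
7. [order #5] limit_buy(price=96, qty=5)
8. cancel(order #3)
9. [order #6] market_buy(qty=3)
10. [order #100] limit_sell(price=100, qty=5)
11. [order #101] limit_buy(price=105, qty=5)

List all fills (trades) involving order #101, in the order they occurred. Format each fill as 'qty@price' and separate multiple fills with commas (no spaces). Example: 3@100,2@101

After op 1 [order #1] limit_sell(price=96, qty=4): fills=none; bids=[-] asks=[#1:4@96]
After op 2 cancel(order #1): fills=none; bids=[-] asks=[-]
After op 3 [order #2] market_sell(qty=5): fills=none; bids=[-] asks=[-]
After op 4 [order #3] limit_buy(price=104, qty=6): fills=none; bids=[#3:6@104] asks=[-]
After op 5 [order #4] market_buy(qty=6): fills=none; bids=[#3:6@104] asks=[-]
After op 6 cancel(order #1): fills=none; bids=[#3:6@104] asks=[-]
After op 7 [order #5] limit_buy(price=96, qty=5): fills=none; bids=[#3:6@104 #5:5@96] asks=[-]
After op 8 cancel(order #3): fills=none; bids=[#5:5@96] asks=[-]
After op 9 [order #6] market_buy(qty=3): fills=none; bids=[#5:5@96] asks=[-]
After op 10 [order #100] limit_sell(price=100, qty=5): fills=none; bids=[#5:5@96] asks=[#100:5@100]
After op 11 [order #101] limit_buy(price=105, qty=5): fills=#101x#100:5@100; bids=[#5:5@96] asks=[-]

Answer: 5@100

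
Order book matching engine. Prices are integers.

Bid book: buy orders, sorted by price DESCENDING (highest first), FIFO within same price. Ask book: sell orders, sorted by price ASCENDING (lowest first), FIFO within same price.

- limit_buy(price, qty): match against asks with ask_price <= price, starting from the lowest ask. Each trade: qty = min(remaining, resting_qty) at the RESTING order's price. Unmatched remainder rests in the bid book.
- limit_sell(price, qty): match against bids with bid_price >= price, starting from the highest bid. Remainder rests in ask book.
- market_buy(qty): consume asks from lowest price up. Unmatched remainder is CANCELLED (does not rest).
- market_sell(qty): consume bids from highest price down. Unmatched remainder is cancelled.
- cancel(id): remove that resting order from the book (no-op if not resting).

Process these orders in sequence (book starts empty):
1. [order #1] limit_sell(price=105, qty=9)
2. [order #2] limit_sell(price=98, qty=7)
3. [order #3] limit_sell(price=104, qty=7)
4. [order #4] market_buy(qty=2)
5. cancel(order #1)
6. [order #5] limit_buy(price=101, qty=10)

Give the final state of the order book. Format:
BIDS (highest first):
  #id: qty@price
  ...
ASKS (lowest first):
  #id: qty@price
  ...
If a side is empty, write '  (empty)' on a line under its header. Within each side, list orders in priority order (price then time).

Answer: BIDS (highest first):
  #5: 5@101
ASKS (lowest first):
  #3: 7@104

Derivation:
After op 1 [order #1] limit_sell(price=105, qty=9): fills=none; bids=[-] asks=[#1:9@105]
After op 2 [order #2] limit_sell(price=98, qty=7): fills=none; bids=[-] asks=[#2:7@98 #1:9@105]
After op 3 [order #3] limit_sell(price=104, qty=7): fills=none; bids=[-] asks=[#2:7@98 #3:7@104 #1:9@105]
After op 4 [order #4] market_buy(qty=2): fills=#4x#2:2@98; bids=[-] asks=[#2:5@98 #3:7@104 #1:9@105]
After op 5 cancel(order #1): fills=none; bids=[-] asks=[#2:5@98 #3:7@104]
After op 6 [order #5] limit_buy(price=101, qty=10): fills=#5x#2:5@98; bids=[#5:5@101] asks=[#3:7@104]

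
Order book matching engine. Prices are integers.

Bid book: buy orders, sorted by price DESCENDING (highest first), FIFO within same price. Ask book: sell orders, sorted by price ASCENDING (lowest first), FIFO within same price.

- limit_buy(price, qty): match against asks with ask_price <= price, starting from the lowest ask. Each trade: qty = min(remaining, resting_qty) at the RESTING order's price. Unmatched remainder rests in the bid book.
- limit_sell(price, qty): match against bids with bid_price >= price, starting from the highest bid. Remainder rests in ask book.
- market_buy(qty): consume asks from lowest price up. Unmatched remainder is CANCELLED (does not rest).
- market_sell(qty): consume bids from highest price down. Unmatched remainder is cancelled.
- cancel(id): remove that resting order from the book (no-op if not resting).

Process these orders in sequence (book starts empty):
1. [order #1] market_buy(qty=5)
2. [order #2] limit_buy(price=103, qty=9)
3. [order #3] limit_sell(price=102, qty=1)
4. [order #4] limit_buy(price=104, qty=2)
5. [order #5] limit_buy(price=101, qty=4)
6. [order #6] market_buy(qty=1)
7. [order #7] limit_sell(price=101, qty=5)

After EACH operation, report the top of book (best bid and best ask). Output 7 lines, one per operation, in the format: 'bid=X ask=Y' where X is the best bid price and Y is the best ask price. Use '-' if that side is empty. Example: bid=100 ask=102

Answer: bid=- ask=-
bid=103 ask=-
bid=103 ask=-
bid=104 ask=-
bid=104 ask=-
bid=104 ask=-
bid=103 ask=-

Derivation:
After op 1 [order #1] market_buy(qty=5): fills=none; bids=[-] asks=[-]
After op 2 [order #2] limit_buy(price=103, qty=9): fills=none; bids=[#2:9@103] asks=[-]
After op 3 [order #3] limit_sell(price=102, qty=1): fills=#2x#3:1@103; bids=[#2:8@103] asks=[-]
After op 4 [order #4] limit_buy(price=104, qty=2): fills=none; bids=[#4:2@104 #2:8@103] asks=[-]
After op 5 [order #5] limit_buy(price=101, qty=4): fills=none; bids=[#4:2@104 #2:8@103 #5:4@101] asks=[-]
After op 6 [order #6] market_buy(qty=1): fills=none; bids=[#4:2@104 #2:8@103 #5:4@101] asks=[-]
After op 7 [order #7] limit_sell(price=101, qty=5): fills=#4x#7:2@104 #2x#7:3@103; bids=[#2:5@103 #5:4@101] asks=[-]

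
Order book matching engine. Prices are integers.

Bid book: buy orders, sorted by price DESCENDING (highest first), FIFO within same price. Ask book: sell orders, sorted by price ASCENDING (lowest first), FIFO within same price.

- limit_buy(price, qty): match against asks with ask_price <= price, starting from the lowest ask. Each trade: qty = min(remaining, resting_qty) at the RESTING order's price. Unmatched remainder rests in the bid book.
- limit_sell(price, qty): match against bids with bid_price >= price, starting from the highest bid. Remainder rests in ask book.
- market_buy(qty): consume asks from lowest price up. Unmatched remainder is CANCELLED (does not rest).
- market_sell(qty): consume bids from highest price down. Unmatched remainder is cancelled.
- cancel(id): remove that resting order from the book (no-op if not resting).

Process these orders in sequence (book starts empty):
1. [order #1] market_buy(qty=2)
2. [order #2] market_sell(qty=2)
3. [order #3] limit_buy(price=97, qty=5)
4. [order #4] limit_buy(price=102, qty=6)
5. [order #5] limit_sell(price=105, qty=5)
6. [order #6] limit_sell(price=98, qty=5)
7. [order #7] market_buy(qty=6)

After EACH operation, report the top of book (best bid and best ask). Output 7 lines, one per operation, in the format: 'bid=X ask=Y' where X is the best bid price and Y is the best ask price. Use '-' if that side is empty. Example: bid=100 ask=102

After op 1 [order #1] market_buy(qty=2): fills=none; bids=[-] asks=[-]
After op 2 [order #2] market_sell(qty=2): fills=none; bids=[-] asks=[-]
After op 3 [order #3] limit_buy(price=97, qty=5): fills=none; bids=[#3:5@97] asks=[-]
After op 4 [order #4] limit_buy(price=102, qty=6): fills=none; bids=[#4:6@102 #3:5@97] asks=[-]
After op 5 [order #5] limit_sell(price=105, qty=5): fills=none; bids=[#4:6@102 #3:5@97] asks=[#5:5@105]
After op 6 [order #6] limit_sell(price=98, qty=5): fills=#4x#6:5@102; bids=[#4:1@102 #3:5@97] asks=[#5:5@105]
After op 7 [order #7] market_buy(qty=6): fills=#7x#5:5@105; bids=[#4:1@102 #3:5@97] asks=[-]

Answer: bid=- ask=-
bid=- ask=-
bid=97 ask=-
bid=102 ask=-
bid=102 ask=105
bid=102 ask=105
bid=102 ask=-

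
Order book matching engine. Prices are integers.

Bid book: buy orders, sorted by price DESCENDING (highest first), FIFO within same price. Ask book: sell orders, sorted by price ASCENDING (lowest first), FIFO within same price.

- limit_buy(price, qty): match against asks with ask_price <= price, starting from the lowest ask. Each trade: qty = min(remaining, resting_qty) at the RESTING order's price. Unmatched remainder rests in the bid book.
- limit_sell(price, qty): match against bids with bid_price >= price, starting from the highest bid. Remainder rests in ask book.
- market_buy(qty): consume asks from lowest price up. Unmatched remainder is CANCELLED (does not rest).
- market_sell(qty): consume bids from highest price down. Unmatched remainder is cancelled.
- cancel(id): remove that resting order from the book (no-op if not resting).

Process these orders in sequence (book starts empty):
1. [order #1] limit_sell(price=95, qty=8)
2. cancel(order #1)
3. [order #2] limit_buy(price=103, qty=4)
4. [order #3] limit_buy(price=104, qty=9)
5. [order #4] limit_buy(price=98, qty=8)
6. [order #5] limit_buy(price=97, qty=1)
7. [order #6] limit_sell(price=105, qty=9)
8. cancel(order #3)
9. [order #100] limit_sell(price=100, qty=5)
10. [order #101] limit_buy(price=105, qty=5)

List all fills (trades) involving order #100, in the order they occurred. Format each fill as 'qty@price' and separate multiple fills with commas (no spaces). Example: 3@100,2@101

Answer: 4@103,1@100

Derivation:
After op 1 [order #1] limit_sell(price=95, qty=8): fills=none; bids=[-] asks=[#1:8@95]
After op 2 cancel(order #1): fills=none; bids=[-] asks=[-]
After op 3 [order #2] limit_buy(price=103, qty=4): fills=none; bids=[#2:4@103] asks=[-]
After op 4 [order #3] limit_buy(price=104, qty=9): fills=none; bids=[#3:9@104 #2:4@103] asks=[-]
After op 5 [order #4] limit_buy(price=98, qty=8): fills=none; bids=[#3:9@104 #2:4@103 #4:8@98] asks=[-]
After op 6 [order #5] limit_buy(price=97, qty=1): fills=none; bids=[#3:9@104 #2:4@103 #4:8@98 #5:1@97] asks=[-]
After op 7 [order #6] limit_sell(price=105, qty=9): fills=none; bids=[#3:9@104 #2:4@103 #4:8@98 #5:1@97] asks=[#6:9@105]
After op 8 cancel(order #3): fills=none; bids=[#2:4@103 #4:8@98 #5:1@97] asks=[#6:9@105]
After op 9 [order #100] limit_sell(price=100, qty=5): fills=#2x#100:4@103; bids=[#4:8@98 #5:1@97] asks=[#100:1@100 #6:9@105]
After op 10 [order #101] limit_buy(price=105, qty=5): fills=#101x#100:1@100 #101x#6:4@105; bids=[#4:8@98 #5:1@97] asks=[#6:5@105]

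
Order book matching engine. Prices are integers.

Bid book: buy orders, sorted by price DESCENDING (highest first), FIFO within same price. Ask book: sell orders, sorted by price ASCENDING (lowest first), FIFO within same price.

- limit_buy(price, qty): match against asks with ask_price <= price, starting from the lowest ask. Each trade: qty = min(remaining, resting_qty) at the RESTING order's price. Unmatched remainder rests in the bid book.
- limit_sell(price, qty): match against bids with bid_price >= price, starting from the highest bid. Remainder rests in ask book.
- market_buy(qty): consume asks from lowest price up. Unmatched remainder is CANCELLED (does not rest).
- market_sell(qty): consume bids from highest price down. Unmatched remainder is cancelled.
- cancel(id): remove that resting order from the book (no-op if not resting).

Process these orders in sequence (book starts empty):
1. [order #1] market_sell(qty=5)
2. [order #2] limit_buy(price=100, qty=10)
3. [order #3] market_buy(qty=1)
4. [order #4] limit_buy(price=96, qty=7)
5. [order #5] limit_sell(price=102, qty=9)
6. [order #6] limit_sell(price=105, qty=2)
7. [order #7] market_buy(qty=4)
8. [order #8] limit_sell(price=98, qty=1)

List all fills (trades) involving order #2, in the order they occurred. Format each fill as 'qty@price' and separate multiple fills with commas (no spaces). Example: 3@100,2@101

Answer: 1@100

Derivation:
After op 1 [order #1] market_sell(qty=5): fills=none; bids=[-] asks=[-]
After op 2 [order #2] limit_buy(price=100, qty=10): fills=none; bids=[#2:10@100] asks=[-]
After op 3 [order #3] market_buy(qty=1): fills=none; bids=[#2:10@100] asks=[-]
After op 4 [order #4] limit_buy(price=96, qty=7): fills=none; bids=[#2:10@100 #4:7@96] asks=[-]
After op 5 [order #5] limit_sell(price=102, qty=9): fills=none; bids=[#2:10@100 #4:7@96] asks=[#5:9@102]
After op 6 [order #6] limit_sell(price=105, qty=2): fills=none; bids=[#2:10@100 #4:7@96] asks=[#5:9@102 #6:2@105]
After op 7 [order #7] market_buy(qty=4): fills=#7x#5:4@102; bids=[#2:10@100 #4:7@96] asks=[#5:5@102 #6:2@105]
After op 8 [order #8] limit_sell(price=98, qty=1): fills=#2x#8:1@100; bids=[#2:9@100 #4:7@96] asks=[#5:5@102 #6:2@105]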